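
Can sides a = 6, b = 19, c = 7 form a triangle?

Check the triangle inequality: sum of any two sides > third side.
a + b vs c: 6 + 19 = 25 > 7  ✓
a + c vs b: 6 + 7 = 13 ≤ 19  ✗
b + c vs a: 19 + 7 = 26 > 6  ✓

No: 6 + 7 = 13 is not > 19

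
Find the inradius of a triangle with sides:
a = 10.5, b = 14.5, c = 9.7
r = Area/s where s is the semi-perimeter.
s = (10.5 + 14.5 + 9.7)/2 = 34.7/2 = 17.35
Area = √(s(s−a)(s−b)(s−c)) = √(17.35·6.85·2.85·7.65) ≈ √2591.17 ≈ 50.9036
r ≈ 50.9036/17.35 ≈ 2.93392

r = 2.934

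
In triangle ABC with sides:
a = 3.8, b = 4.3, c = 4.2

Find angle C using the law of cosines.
c² = a² + b² − 2ab·cos(C)  ⇒  cos(C) = (a² + b² − c²)/(2ab)
cos(C) = (3.8² + 4.3² − 4.2²)/(2·3.8·4.3) = (14.44 + 18.49 − 17.64)/32.68 = 15.29/32.68 ≈ 0.46787
C = arccos(0.46787) ≈ 62.1039°

C = 62.1°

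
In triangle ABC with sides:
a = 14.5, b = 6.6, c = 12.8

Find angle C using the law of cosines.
c² = a² + b² − 2ab·cos(C)  ⇒  cos(C) = (a² + b² − c²)/(2ab)
cos(C) = (14.5² + 6.6² − 12.8²)/(2·14.5·6.6) = (210.25 + 43.56 − 163.84)/191.4 = 89.97/191.4 ≈ 0.470063
C = arccos(0.470063) ≈ 61.9616°

C = 61.96°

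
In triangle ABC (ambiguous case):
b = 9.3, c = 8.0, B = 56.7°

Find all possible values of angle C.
b/sin(B) = c/sin(C)  ⇒  sin(C) = c·sin(B)/b = 8.0·sin(56.7°)/9.3
sin(56.7°) ≈ 0.835807
sin(C) ≈ 8.0·0.835807/9.3 ≈ 6.68646/9.3 ≈ 0.718974
Candidate 1: C₁ = arcsin(0.718974) ≈ 45.9698°  →  A = 180° − 56.7° − 45.9698° ≈ 77.3302° > 0, valid
Candidate 2: C₂ = 180° − C₁ ≈ 134.03°  →  A = 180° − 56.7° − 134.03° ≈ -10.7302° ≤ 0, not a valid triangle

C = 45.97° (one solution)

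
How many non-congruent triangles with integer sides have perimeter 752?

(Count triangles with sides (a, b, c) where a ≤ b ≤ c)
Let a ≤ b ≤ c with a + b + c = 752. The only binding inequality is a + b > c, i.e. 752 − c > c, so c < 752/2; and c ≥ 752/3 since c is the largest side.
So 251 ≤ c ≤ 375. For each c, b runs from ⌈(752 − c)/2⌉ up to c (then a = 752 − b − c satisfies 1 ≤ a ≤ b automatically), giving c − ⌈(752 − c)/2⌉ + 1 choices.
Summing over c: 1 + 3 + 4 + 6 + … + 186 + 187  (125 terms, c = 251, …, 375) = 11781
Check (closed form: nearest integer to p²/48 for even p, (p+3)²/48 for odd p): 752²/48 = 565504/48 ≈ 11781.33 → 11781

11781 triangles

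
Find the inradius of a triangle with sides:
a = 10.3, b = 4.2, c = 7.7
r = Area/s where s is the semi-perimeter.
s = (10.3 + 4.2 + 7.7)/2 = 22.2/2 = 11.1
Area = √(s(s−a)(s−b)(s−c)) = √(11.1·0.8·6.9·3.4) ≈ √208.325 ≈ 14.4335
r ≈ 14.4335/11.1 ≈ 1.30031

r = 1.3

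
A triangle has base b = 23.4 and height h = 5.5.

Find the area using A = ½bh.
A = ½·b·h = ½·23.4·5.5 = ½·128.7 = 64.35

Area = 64.35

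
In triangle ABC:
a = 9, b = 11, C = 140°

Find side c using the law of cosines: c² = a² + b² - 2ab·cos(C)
c² = 9² + 11² − 2·9·11·cos(140°)
cos(140°) ≈ -0.766044
c² ≈ 81 + 121 − 198·(-0.766044) ≈ 202 + 151.677 ≈ 353.677
c ≈ √353.677 ≈ 18.8063

c = 18.81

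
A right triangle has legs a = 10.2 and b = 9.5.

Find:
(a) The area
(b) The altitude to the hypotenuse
(a) The legs are perpendicular, so Area = ½·a·b = ½·10.2·9.5 = ½·96.9 = 48.45
(b) Hypotenuse c = √(a² + b²) = √(104.04 + 90.25) = √194.29 ≈ 13.9388
    Area = ½·c·h_c  ⇒  h_c = 2·Area/c = 96.9/13.9388 ≈ 6.95182

Area = 48.45, h_c = 6.952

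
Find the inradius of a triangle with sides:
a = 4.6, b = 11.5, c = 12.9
r = Area/s where s is the semi-perimeter.
s = (4.6 + 11.5 + 12.9)/2 = 29/2 = 14.5
Area = √(s(s−a)(s−b)(s−c)) = √(14.5·9.9·3·1.6) ≈ √689.04 ≈ 26.2496
r ≈ 26.2496/14.5 ≈ 1.81032

r = 1.81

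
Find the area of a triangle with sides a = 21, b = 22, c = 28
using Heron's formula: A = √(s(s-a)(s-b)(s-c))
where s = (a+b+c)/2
s = (21 + 22 + 28)/2 = 71/2 = 35.5
s − a = 14.5, s − b = 13.5, s − c = 7.5
s(s−a)(s−b)(s−c) = 35.5·14.5·13.5·7.5 = 52118.4375
Area = √52118.4375 ≈ 228.295

s = 35.5, Area = 228.3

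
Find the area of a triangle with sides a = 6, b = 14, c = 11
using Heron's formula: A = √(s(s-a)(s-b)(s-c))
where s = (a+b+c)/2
s = (6 + 14 + 11)/2 = 31/2 = 15.5
s − a = 9.5, s − b = 1.5, s − c = 4.5
s(s−a)(s−b)(s−c) = 15.5·9.5·1.5·4.5 = 993.9375
Area = √993.9375 ≈ 31.5268

s = 15.5, Area = 31.53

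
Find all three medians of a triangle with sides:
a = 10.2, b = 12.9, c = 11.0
Median formula: m_a = ½√(2b² + 2c² − a²) (and cyclically). a² = 104.04, b² = 166.41, c² = 121.
m_a = ½√(2·166.41 + 2·121 − 104.04) = ½√470.78 ≈ ½·21.6975 ≈ 10.8487
m_b = ½√(2·104.04 + 2·121 − 166.41) = ½√283.67 ≈ ½·16.8425 ≈ 8.42125
m_c = ½√(2·104.04 + 2·166.41 − 121) = ½√419.9 ≈ ½·20.4915 ≈ 10.2457

m_a = 10.85, m_b = 8.421, m_c = 10.25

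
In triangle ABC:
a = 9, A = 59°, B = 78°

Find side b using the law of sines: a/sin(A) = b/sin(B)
a/sin(A) = b/sin(B)  ⇒  b = a·sin(B)/sin(A) = 9·sin(78°)/sin(59°)
sin(78°) ≈ 0.978148, sin(59°) ≈ 0.857167
b ≈ 9·0.978148/0.857167 ≈ 8.80333/0.857167 ≈ 10.2703

b = 10.27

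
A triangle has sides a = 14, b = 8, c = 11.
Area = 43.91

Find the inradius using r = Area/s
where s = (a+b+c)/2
s = (14 + 8 + 11)/2 = 33/2 = 16.5
r = Area/s = 43.91/16.5 ≈ 2.66121

r = 2.661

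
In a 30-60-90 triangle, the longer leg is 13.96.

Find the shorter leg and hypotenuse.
In a 30-60-90 triangle the sides are in ratio 1 : √3 : 2, so short leg = long leg/√3 and hypotenuse = 2·(short leg).
Short leg = 13.96/√3 ≈ 13.96/1.73205 ≈ 8.05981
Hypotenuse = 2·8.05981 ≈ 16.1196

Short leg = 8.06, Hypotenuse = 16.12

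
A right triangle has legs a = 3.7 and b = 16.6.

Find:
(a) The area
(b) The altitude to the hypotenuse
(a) The legs are perpendicular, so Area = ½·a·b = ½·3.7·16.6 = ½·61.42 = 30.71
(b) Hypotenuse c = √(a² + b²) = √(13.69 + 275.56) = √289.25 ≈ 17.0074
    Area = ½·c·h_c  ⇒  h_c = 2·Area/c = 61.42/17.0074 ≈ 3.61138

Area = 30.71, h_c = 3.611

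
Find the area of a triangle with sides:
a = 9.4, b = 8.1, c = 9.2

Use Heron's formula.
s = (9.4 + 8.1 + 9.2)/2 = 26.7/2 = 13.35
s − a = 3.95, s − b = 5.25, s − c = 4.15
s(s−a)(s−b)(s−c) = 13.35·3.95·5.25·4.15 ≈ 1148.91
Area = √1148.91 ≈ 33.8956

Area = 33.9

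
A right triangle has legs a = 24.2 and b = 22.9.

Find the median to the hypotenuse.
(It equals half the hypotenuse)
Hypotenuse c = √(a² + b²) = √(585.64 + 524.41) = √1110.05 ≈ 33.3174
Median to hypotenuse = c/2 ≈ 33.3174/2 ≈ 16.6587

Median = 16.66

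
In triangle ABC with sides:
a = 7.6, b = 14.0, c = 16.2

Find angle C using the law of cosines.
c² = a² + b² − 2ab·cos(C)  ⇒  cos(C) = (a² + b² − c²)/(2ab)
cos(C) = (7.6² + 14.0² − 16.2²)/(2·7.6·14.0) = (57.76 + 196 − 262.44)/212.8 = -8.68/212.8 ≈ -0.0407895
C = arccos(-0.0407895) ≈ 92.3377°

C = 92.34°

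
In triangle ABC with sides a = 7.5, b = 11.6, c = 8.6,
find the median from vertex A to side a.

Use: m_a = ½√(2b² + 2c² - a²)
m_a = ½√(2·11.6² + 2·8.6² − 7.5²) = ½√(2·134.56 + 2·73.96 − 56.25) = ½√(269.12 + 147.92 − 56.25) = ½√360.79
√360.79 ≈ 18.9945, so m_a ≈ 9.49724

m_a = 9.497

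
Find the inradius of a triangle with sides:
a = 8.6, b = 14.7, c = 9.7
r = Area/s where s is the semi-perimeter.
s = (8.6 + 14.7 + 9.7)/2 = 33/2 = 16.5
Area = √(s(s−a)(s−b)(s−c)) = √(16.5·7.9·1.8·6.8) ≈ √1595.48 ≈ 39.9435
r ≈ 39.9435/16.5 ≈ 2.42082

r = 2.421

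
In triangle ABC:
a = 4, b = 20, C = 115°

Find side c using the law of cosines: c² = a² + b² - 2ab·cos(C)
c² = 4² + 20² − 2·4·20·cos(115°)
cos(115°) ≈ -0.422618
c² ≈ 16 + 400 − 160·(-0.422618) ≈ 416 + 67.6189 ≈ 483.619
c ≈ √483.619 ≈ 21.9913

c = 21.99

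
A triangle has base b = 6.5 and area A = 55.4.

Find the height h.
A = ½·b·h  ⇒  h = 2A/b = 2·55.4/6.5 = 110.8/6.5 ≈ 17.0462

h = 17.05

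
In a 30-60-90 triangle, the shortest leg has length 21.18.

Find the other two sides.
In a 30-60-90 triangle the sides are in ratio 1 : √3 : 2 (short leg : long leg : hypotenuse).
Long leg = 21.18·√3 ≈ 21.18·1.73205 ≈ 36.6848
Hypotenuse = 2·21.18 = 42.36

Long leg = 21.18√3 = 36.68, Hypotenuse = 42.36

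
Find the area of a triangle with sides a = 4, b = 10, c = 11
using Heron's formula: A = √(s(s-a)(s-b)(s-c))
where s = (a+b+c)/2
s = (4 + 10 + 11)/2 = 25/2 = 12.5
s − a = 8.5, s − b = 2.5, s − c = 1.5
s(s−a)(s−b)(s−c) = 12.5·8.5·2.5·1.5 = 398.4375
Area = √398.4375 ≈ 19.9609

s = 12.5, Area = 19.96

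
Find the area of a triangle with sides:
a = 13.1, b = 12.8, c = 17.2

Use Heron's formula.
s = (13.1 + 12.8 + 17.2)/2 = 43.1/2 = 21.55
s − a = 8.45, s − b = 8.75, s − c = 4.35
s(s−a)(s−b)(s−c) = 21.55·8.45·8.75·4.35 ≈ 6931.09
Area = √6931.09 ≈ 83.2531

Area = 83.25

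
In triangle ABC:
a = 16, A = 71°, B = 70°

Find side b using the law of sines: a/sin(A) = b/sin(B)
a/sin(A) = b/sin(B)  ⇒  b = a·sin(B)/sin(A) = 16·sin(70°)/sin(71°)
sin(70°) ≈ 0.939693, sin(71°) ≈ 0.945519
b ≈ 16·0.939693/0.945519 ≈ 15.0351/0.945519 ≈ 15.9014

b = 15.9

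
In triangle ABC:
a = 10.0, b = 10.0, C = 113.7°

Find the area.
Two sides and the included angle (SAS): A = ½·a·b·sin(C) = ½·10.0·10.0·sin(113.7°)
sin(113.7°) ≈ 0.915663
A ≈ ½·100·0.915663 = 50·0.915663 ≈ 45.7831

Area = 45.78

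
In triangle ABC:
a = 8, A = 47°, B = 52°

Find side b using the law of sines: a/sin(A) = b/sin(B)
a/sin(A) = b/sin(B)  ⇒  b = a·sin(B)/sin(A) = 8·sin(52°)/sin(47°)
sin(52°) ≈ 0.788011, sin(47°) ≈ 0.731354
b ≈ 8·0.788011/0.731354 ≈ 6.30409/0.731354 ≈ 8.61975

b = 8.62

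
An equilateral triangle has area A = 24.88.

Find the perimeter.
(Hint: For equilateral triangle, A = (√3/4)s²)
A = (√3/4)s²  ⇒  s² = 4A/√3 = 4·24.88/√3 = 99.52/1.73205 ≈ 57.4579
s ≈ √57.4579 ≈ 7.5801
Perimeter = 3s ≈ 3·7.5801 ≈ 22.7403

Perimeter = 22.74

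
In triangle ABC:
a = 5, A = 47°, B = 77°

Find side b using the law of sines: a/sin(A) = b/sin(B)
a/sin(A) = b/sin(B)  ⇒  b = a·sin(B)/sin(A) = 5·sin(77°)/sin(47°)
sin(77°) ≈ 0.97437, sin(47°) ≈ 0.731354
b ≈ 5·0.97437/0.731354 ≈ 4.87185/0.731354 ≈ 6.66141

b = 6.661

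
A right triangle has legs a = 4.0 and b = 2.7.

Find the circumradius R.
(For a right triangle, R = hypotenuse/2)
Hypotenuse c = √(a² + b²) = √(16 + 7.29) = √23.29 ≈ 4.82597
R = c/2 ≈ 4.82597/2 ≈ 2.41299

R = 2.413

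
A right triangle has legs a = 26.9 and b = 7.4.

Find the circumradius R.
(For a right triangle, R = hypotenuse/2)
Hypotenuse c = √(a² + b²) = √(723.61 + 54.76) = √778.37 ≈ 27.8993
R = c/2 ≈ 27.8993/2 ≈ 13.9496

R = 13.95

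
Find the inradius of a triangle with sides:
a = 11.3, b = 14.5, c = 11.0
r = Area/s where s is the semi-perimeter.
s = (11.3 + 14.5 + 11.0)/2 = 36.8/2 = 18.4
Area = √(s(s−a)(s−b)(s−c)) = √(18.4·7.1·3.9·7.4) ≈ √3770.27 ≈ 61.4025
r ≈ 61.4025/18.4 ≈ 3.33709

r = 3.337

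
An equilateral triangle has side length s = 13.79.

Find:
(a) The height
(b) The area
(a) The height splits the triangle into two 30-60-90 halves: h = s·√3/2 = 13.79·1.73205/2 ≈ 23.885/2 ≈ 11.9425
(b) Area = (√3/4)·s² = (√3/4)·13.79² = (√3/4)·190.1641 ≈ 0.433013·190.1641 ≈ 82.3435

Height = 11.94, Area = 82.34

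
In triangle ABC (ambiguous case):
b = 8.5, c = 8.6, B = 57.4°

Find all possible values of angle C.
b/sin(B) = c/sin(C)  ⇒  sin(C) = c·sin(B)/b = 8.6·sin(57.4°)/8.5
sin(57.4°) ≈ 0.842452
sin(C) ≈ 8.6·0.842452/8.5 ≈ 7.24509/8.5 ≈ 0.852364
Candidate 1: C₁ = arcsin(0.852364) ≈ 58.4697°  →  A = 180° − 57.4° − 58.4697° ≈ 64.1303° > 0, valid
Candidate 2: C₂ = 180° − C₁ ≈ 121.53°  →  A = 180° − 57.4° − 121.53° ≈ 1.06969° > 0, valid

C = 58.47° or C = 121.5° (two solutions)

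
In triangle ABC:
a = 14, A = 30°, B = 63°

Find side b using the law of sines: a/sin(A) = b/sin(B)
a/sin(A) = b/sin(B)  ⇒  b = a·sin(B)/sin(A) = 14·sin(63°)/sin(30°)
sin(63°) ≈ 0.891007, sin(30°) ≈ 0.5
b ≈ 14·0.891007/0.5 ≈ 12.4741/0.5 ≈ 24.9482

b = 24.95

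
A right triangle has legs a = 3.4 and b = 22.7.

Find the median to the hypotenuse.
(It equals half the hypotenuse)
Hypotenuse c = √(a² + b²) = √(11.56 + 515.29) = √526.85 ≈ 22.9532
Median to hypotenuse = c/2 ≈ 22.9532/2 ≈ 11.4766

Median = 11.48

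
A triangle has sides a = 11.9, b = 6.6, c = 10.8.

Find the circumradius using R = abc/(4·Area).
First find the area with Heron's formula.
s = (11.9 + 6.6 + 10.8)/2 = 14.65
Area = √(s(s−a)(s−b)(s−c)) = √(14.65·2.75·8.05·3.85) ≈ √1248.61 ≈ 35.3357
abc = 11.9·6.6·10.8 = 848.232
R = abc/(4·Area) ≈ 848.232/(4·35.3357) = 848.232/141.343 ≈ 6.00124

R = 6.001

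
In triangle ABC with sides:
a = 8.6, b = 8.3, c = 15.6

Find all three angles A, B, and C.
Law of cosines for each angle (a² = 73.96, b² = 68.89, c² = 243.36):
cos(A) = (b² + c² − a²)/(2bc) = (68.89 + 243.36 − 73.96)/(2·8.3·15.6) = 238.29/258.96 ≈ 0.920181  ⇒  A ≈ 23.0475°
cos(B) = (a² + c² − b²)/(2ac) = (73.96 + 243.36 − 68.89)/(2·8.6·15.6) = 248.43/268.32 ≈ 0.925872  ⇒  B ≈ 22.1998°
cos(C) = (a² + b² − c²)/(2ab) = (73.96 + 68.89 − 243.36)/(2·8.6·8.3) = -100.51/142.76 ≈ -0.704049  ⇒  C ≈ 134.753°
Check: A + B + C ≈ 180°

A = 23.05°, B = 22.2°, C = 134.8°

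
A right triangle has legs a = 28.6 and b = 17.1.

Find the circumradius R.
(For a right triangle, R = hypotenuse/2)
Hypotenuse c = √(a² + b²) = √(817.96 + 292.41) = √1110.37 ≈ 33.3222
R = c/2 ≈ 33.3222/2 ≈ 16.6611

R = 16.66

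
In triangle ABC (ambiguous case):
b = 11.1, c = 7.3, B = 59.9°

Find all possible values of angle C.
b/sin(B) = c/sin(C)  ⇒  sin(C) = c·sin(B)/b = 7.3·sin(59.9°)/11.1
sin(59.9°) ≈ 0.865151
sin(C) ≈ 7.3·0.865151/11.1 ≈ 6.31561/11.1 ≈ 0.568973
Candidate 1: C₁ = arcsin(0.568973) ≈ 34.6787°  →  A = 180° − 59.9° − 34.6787° ≈ 85.4213° > 0, valid
Candidate 2: C₂ = 180° − C₁ ≈ 145.321°  →  A = 180° − 59.9° − 145.321° ≈ -25.2213° ≤ 0, not a valid triangle

C = 34.68° (one solution)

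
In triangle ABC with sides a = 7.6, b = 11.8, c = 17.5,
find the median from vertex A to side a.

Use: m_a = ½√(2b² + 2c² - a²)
m_a = ½√(2·11.8² + 2·17.5² − 7.6²) = ½√(2·139.24 + 2·306.25 − 57.76) = ½√(278.48 + 612.5 − 57.76) = ½√833.22
√833.22 ≈ 28.8656, so m_a ≈ 14.4328

m_a = 14.43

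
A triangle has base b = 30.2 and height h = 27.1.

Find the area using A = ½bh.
A = ½·b·h = ½·30.2·27.1 = ½·818.42 = 409.21

Area = 409.21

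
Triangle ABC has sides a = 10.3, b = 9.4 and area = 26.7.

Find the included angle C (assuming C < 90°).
Area = ½·a·b·sin(C)  ⇒  sin(C) = 2·Area/(a·b) = 2·26.7/(10.3·9.4) = 53.4/96.82 ≈ 0.551539
C = arcsin(0.551539) ≈ 33.4727° (taking the acute solution since C < 90°)

C = 33.47°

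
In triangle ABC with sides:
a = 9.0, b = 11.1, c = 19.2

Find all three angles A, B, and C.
Law of cosines for each angle (a² = 81, b² = 123.21, c² = 368.64):
cos(A) = (b² + c² − a²)/(2bc) = (123.21 + 368.64 − 81)/(2·11.1·19.2) = 410.85/426.24 ≈ 0.963894  ⇒  A ≈ 15.4435°
cos(B) = (a² + c² − b²)/(2ac) = (81 + 368.64 − 123.21)/(2·9.0·19.2) = 326.43/345.6 ≈ 0.944531  ⇒  B ≈ 19.173°
cos(C) = (a² + b² − c²)/(2ab) = (81 + 123.21 − 368.64)/(2·9.0·11.1) = -164.43/199.8 ≈ -0.822973  ⇒  C ≈ 145.384°
Check: A + B + C ≈ 180°

A = 15.44°, B = 19.17°, C = 145.4°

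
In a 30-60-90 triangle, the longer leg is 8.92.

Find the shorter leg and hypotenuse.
In a 30-60-90 triangle the sides are in ratio 1 : √3 : 2, so short leg = long leg/√3 and hypotenuse = 2·(short leg).
Short leg = 8.92/√3 ≈ 8.92/1.73205 ≈ 5.14996
Hypotenuse = 2·5.14996 ≈ 10.2999

Short leg = 5.15, Hypotenuse = 10.3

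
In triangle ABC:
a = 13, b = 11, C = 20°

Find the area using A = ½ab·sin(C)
A = ½·a·b·sin(C) = ½·13·11·sin(20°)
sin(20°) ≈ 0.34202
A ≈ ½·143·0.34202 = 71.5·0.34202 ≈ 24.4544

Area = 24.45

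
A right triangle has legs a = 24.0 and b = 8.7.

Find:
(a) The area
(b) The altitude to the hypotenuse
(a) The legs are perpendicular, so Area = ½·a·b = ½·24.0·8.7 = ½·208.8 = 104.4
(b) Hypotenuse c = √(a² + b²) = √(576 + 75.69) = √651.69 ≈ 25.5282
    Area = ½·c·h_c  ⇒  h_c = 2·Area/c = 208.8/25.5282 ≈ 8.17918

Area = 104.4, h_c = 8.179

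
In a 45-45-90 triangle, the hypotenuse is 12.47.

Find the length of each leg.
In a 45-45-90 triangle hypotenuse = leg·√2, so leg = hypotenuse/√2.
Leg = 12.47/√2 ≈ 12.47/1.41421 ≈ 8.81762

Each leg = 8.818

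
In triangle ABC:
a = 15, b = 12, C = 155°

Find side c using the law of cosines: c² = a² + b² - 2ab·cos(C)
c² = 15² + 12² − 2·15·12·cos(155°)
cos(155°) ≈ -0.906308
c² ≈ 225 + 144 − 360·(-0.906308) ≈ 369 + 326.271 ≈ 695.271
c ≈ √695.271 ≈ 26.368

c = 26.37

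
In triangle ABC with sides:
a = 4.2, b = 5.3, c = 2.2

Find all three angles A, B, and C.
Law of cosines for each angle (a² = 17.64, b² = 28.09, c² = 4.84):
cos(A) = (b² + c² − a²)/(2bc) = (28.09 + 4.84 − 17.64)/(2·5.3·2.2) = 15.29/23.32 ≈ 0.65566  ⇒  A ≈ 49.0303°
cos(B) = (a² + c² − b²)/(2ac) = (17.64 + 4.84 − 28.09)/(2·4.2·2.2) = -5.61/18.48 ≈ -0.303571  ⇒  B ≈ 107.672°
cos(C) = (a² + b² − c²)/(2ab) = (17.64 + 28.09 − 4.84)/(2·4.2·5.3) = 40.89/44.52 ≈ 0.918464  ⇒  C ≈ 23.2975°
Check: A + B + C ≈ 180°

A = 49.03°, B = 107.7°, C = 23.3°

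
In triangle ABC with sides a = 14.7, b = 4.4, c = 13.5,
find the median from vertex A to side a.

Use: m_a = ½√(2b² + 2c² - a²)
m_a = ½√(2·4.4² + 2·13.5² − 14.7²) = ½√(2·19.36 + 2·182.25 − 216.09) = ½√(38.72 + 364.5 − 216.09) = ½√187.13
√187.13 ≈ 13.6795, so m_a ≈ 6.83977

m_a = 6.84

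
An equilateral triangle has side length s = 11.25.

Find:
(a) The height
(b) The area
(a) The height splits the triangle into two 30-60-90 halves: h = s·√3/2 = 11.25·1.73205/2 ≈ 19.4856/2 ≈ 9.74279
(b) Area = (√3/4)·s² = (√3/4)·11.25² = (√3/4)·126.5625 ≈ 0.433013·126.5625 ≈ 54.8032

Height = 9.743, Area = 54.8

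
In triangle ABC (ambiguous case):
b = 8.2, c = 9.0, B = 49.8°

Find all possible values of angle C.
b/sin(B) = c/sin(C)  ⇒  sin(C) = c·sin(B)/b = 9.0·sin(49.8°)/8.2
sin(49.8°) ≈ 0.763796
sin(C) ≈ 9.0·0.763796/8.2 ≈ 6.87416/8.2 ≈ 0.838313
Candidate 1: C₁ = arcsin(0.838313) ≈ 56.9624°  →  A = 180° − 49.8° − 56.9624° ≈ 73.2376° > 0, valid
Candidate 2: C₂ = 180° − C₁ ≈ 123.038°  →  A = 180° − 49.8° − 123.038° ≈ 7.16237° > 0, valid

C = 56.96° or C = 123° (two solutions)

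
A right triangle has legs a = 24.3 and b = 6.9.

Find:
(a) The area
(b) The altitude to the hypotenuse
(a) The legs are perpendicular, so Area = ½·a·b = ½·24.3·6.9 = ½·167.67 = 83.835
(b) Hypotenuse c = √(a² + b²) = √(590.49 + 47.61) = √638.1 ≈ 25.2606
    Area = ½·c·h_c  ⇒  h_c = 2·Area/c = 167.67/25.2606 ≈ 6.6376

Area = 83.835, h_c = 6.638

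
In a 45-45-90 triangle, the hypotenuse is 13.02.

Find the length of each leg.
In a 45-45-90 triangle hypotenuse = leg·√2, so leg = hypotenuse/√2.
Leg = 13.02/√2 ≈ 13.02/1.41421 ≈ 9.20653

Each leg = 9.207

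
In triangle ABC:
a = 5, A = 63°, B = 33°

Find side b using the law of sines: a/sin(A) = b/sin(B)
a/sin(A) = b/sin(B)  ⇒  b = a·sin(B)/sin(A) = 5·sin(33°)/sin(63°)
sin(33°) ≈ 0.544639, sin(63°) ≈ 0.891007
b ≈ 5·0.544639/0.891007 ≈ 2.7232/0.891007 ≈ 3.05631

b = 3.056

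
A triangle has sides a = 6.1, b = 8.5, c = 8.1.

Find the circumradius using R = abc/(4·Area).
First find the area with Heron's formula.
s = (6.1 + 8.5 + 8.1)/2 = 11.35
Area = √(s(s−a)(s−b)(s−c)) = √(11.35·5.25·2.85·3.25) ≈ √551.929 ≈ 23.4932
abc = 6.1·8.5·8.1 = 419.985
R = abc/(4·Area) ≈ 419.985/(4·23.4932) = 419.985/93.9727 ≈ 4.46922

R = 4.469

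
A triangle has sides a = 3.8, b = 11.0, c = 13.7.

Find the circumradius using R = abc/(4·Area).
First find the area with Heron's formula.
s = (3.8 + 11.0 + 13.7)/2 = 14.25
Area = √(s(s−a)(s−b)(s−c)) = √(14.25·10.45·3.25·0.55) ≈ √266.181 ≈ 16.3151
abc = 3.8·11.0·13.7 = 572.66
R = abc/(4·Area) ≈ 572.66/(4·16.3151) = 572.66/65.2602 ≈ 8.77502

R = 8.775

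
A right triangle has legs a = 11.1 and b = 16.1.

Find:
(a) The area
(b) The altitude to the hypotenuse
(a) The legs are perpendicular, so Area = ½·a·b = ½·11.1·16.1 = ½·178.71 = 89.355
(b) Hypotenuse c = √(a² + b²) = √(123.21 + 259.21) = √382.42 ≈ 19.5556
    Area = ½·c·h_c  ⇒  h_c = 2·Area/c = 178.71/19.5556 ≈ 9.13858

Area = 89.355, h_c = 9.139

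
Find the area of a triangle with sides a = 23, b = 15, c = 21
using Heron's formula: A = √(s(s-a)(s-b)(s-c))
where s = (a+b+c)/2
s = (23 + 15 + 21)/2 = 59/2 = 29.5
s − a = 6.5, s − b = 14.5, s − c = 8.5
s(s−a)(s−b)(s−c) = 29.5·6.5·14.5·8.5 = 23633.1875
Area = √23633.1875 ≈ 153.731

s = 29.5, Area = 153.7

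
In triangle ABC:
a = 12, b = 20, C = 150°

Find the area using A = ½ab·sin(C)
A = ½·a·b·sin(C) = ½·12·20·sin(150°)
sin(150°) ≈ 0.5
A ≈ ½·240·0.5 = 120·0.5 ≈ 60

Area = 60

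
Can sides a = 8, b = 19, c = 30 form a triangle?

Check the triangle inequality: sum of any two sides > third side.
a + b vs c: 8 + 19 = 27 ≤ 30  ✗
a + c vs b: 8 + 30 = 38 > 19  ✓
b + c vs a: 19 + 30 = 49 > 8  ✓

No: 8 + 19 = 27 is not > 30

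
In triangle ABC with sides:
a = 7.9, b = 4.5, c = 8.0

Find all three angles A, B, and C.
Law of cosines for each angle (a² = 62.41, b² = 20.25, c² = 64):
cos(A) = (b² + c² − a²)/(2bc) = (20.25 + 64 − 62.41)/(2·4.5·8.0) = 21.84/72 ≈ 0.303333  ⇒  A ≈ 72.3421°
cos(B) = (a² + c² − b²)/(2ac) = (62.41 + 64 − 20.25)/(2·7.9·8.0) = 106.16/126.4 ≈ 0.839873  ⇒  B ≈ 32.8732°
cos(C) = (a² + b² − c²)/(2ab) = (62.41 + 20.25 − 64)/(2·7.9·4.5) = 18.66/71.1 ≈ 0.262447  ⇒  C ≈ 74.7847°
Check: A + B + C ≈ 180°

A = 72.34°, B = 32.87°, C = 74.78°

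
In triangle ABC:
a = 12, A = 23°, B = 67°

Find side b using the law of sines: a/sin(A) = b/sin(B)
a/sin(A) = b/sin(B)  ⇒  b = a·sin(B)/sin(A) = 12·sin(67°)/sin(23°)
sin(67°) ≈ 0.920505, sin(23°) ≈ 0.390731
b ≈ 12·0.920505/0.390731 ≈ 11.0461/0.390731 ≈ 28.2702

b = 28.27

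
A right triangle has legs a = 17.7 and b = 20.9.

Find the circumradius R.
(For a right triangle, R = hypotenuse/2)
Hypotenuse c = √(a² + b²) = √(313.29 + 436.81) = √750.1 ≈ 27.388
R = c/2 ≈ 27.388/2 ≈ 13.694

R = 13.69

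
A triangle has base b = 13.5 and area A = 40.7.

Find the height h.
A = ½·b·h  ⇒  h = 2A/b = 2·40.7/13.5 = 81.4/13.5 ≈ 6.02963

h = 6.03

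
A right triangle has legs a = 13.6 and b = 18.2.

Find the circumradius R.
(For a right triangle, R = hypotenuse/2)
Hypotenuse c = √(a² + b²) = √(184.96 + 331.24) = √516.2 ≈ 22.72
R = c/2 ≈ 22.72/2 ≈ 11.36

R = 11.36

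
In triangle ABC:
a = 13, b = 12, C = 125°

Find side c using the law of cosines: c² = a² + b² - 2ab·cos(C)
c² = 13² + 12² − 2·13·12·cos(125°)
cos(125°) ≈ -0.573576
c² ≈ 169 + 144 − 312·(-0.573576) ≈ 313 + 178.956 ≈ 491.956
c ≈ √491.956 ≈ 22.1801

c = 22.18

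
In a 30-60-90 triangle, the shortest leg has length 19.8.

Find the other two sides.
In a 30-60-90 triangle the sides are in ratio 1 : √3 : 2 (short leg : long leg : hypotenuse).
Long leg = 19.8·√3 ≈ 19.8·1.73205 ≈ 34.2946
Hypotenuse = 2·19.8 = 39.6

Long leg = 19.8√3 = 34.29, Hypotenuse = 39.6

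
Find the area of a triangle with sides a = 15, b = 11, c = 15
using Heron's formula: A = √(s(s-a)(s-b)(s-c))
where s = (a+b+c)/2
s = (15 + 11 + 15)/2 = 41/2 = 20.5
s − a = 5.5, s − b = 9.5, s − c = 5.5
s(s−a)(s−b)(s−c) = 20.5·5.5·9.5·5.5 = 5891.1875
Area = √5891.1875 ≈ 76.7541

s = 20.5, Area = 76.75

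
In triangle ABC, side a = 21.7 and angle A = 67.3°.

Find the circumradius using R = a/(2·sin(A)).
R = a/(2·sin(A)) = 21.7/(2·sin(67.3°))
sin(67.3°) ≈ 0.922538
R ≈ 21.7/(2·0.922538) = 21.7/1.84508 ≈ 11.761

R = 11.76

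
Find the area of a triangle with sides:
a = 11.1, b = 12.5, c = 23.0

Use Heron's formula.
s = (11.1 + 12.5 + 23.0)/2 = 46.6/2 = 23.3
s − a = 12.2, s − b = 10.8, s − c = 0.3
s(s−a)(s−b)(s−c) = 23.3·12.2·10.8·0.3 ≈ 921.002
Area = √921.002 ≈ 30.348

Area = 30.35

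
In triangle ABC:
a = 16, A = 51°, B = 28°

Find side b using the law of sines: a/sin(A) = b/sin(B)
a/sin(A) = b/sin(B)  ⇒  b = a·sin(B)/sin(A) = 16·sin(28°)/sin(51°)
sin(28°) ≈ 0.469472, sin(51°) ≈ 0.777146
b ≈ 16·0.469472/0.777146 ≈ 7.51155/0.777146 ≈ 9.66555

b = 9.666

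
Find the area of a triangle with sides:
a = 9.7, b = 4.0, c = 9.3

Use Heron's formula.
s = (9.7 + 4.0 + 9.3)/2 = 23/2 = 11.5
s − a = 1.8, s − b = 7.5, s − c = 2.2
s(s−a)(s−b)(s−c) = 11.5·1.8·7.5·2.2 ≈ 341.55
Area = √341.55 ≈ 18.4811

Area = 18.48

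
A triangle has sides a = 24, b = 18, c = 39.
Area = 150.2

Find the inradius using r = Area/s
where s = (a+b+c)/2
s = (24 + 18 + 39)/2 = 81/2 = 40.5
r = Area/s = 150.2/40.5 ≈ 3.70864

r = 3.709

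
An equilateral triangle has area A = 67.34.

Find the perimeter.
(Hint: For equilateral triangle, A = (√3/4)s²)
A = (√3/4)s²  ⇒  s² = 4A/√3 = 4·67.34/√3 = 269.36/1.73205 ≈ 155.515
s ≈ √155.515 ≈ 12.4706
Perimeter = 3s ≈ 3·12.4706 ≈ 37.4117

Perimeter = 37.41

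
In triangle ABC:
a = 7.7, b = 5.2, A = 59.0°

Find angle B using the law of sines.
a/sin(A) = b/sin(B)  ⇒  sin(B) = b·sin(A)/a = 5.2·sin(59.0°)/7.7
sin(59.0°) ≈ 0.857167
sin(B) ≈ 5.2·0.857167/7.7 ≈ 4.45727/7.7 ≈ 0.578866
B = arcsin(0.578866) ≈ 35.3708°
(Since b ≤ a we need B ≤ A, so the obtuse alternative 180° − 35.3708° ≈ 144.629° is rejected.)

B = 35.37°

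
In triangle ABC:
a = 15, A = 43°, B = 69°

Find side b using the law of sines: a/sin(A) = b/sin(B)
a/sin(A) = b/sin(B)  ⇒  b = a·sin(B)/sin(A) = 15·sin(69°)/sin(43°)
sin(69°) ≈ 0.93358, sin(43°) ≈ 0.681998
b ≈ 15·0.93358/0.681998 ≈ 14.0037/0.681998 ≈ 20.5333

b = 20.53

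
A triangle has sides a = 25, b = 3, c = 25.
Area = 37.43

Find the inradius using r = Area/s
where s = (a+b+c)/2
s = (25 + 3 + 25)/2 = 53/2 = 26.5
r = Area/s = 37.43/26.5 ≈ 1.41245

r = 1.412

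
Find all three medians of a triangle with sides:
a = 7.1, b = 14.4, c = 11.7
Median formula: m_a = ½√(2b² + 2c² − a²) (and cyclically). a² = 50.41, b² = 207.36, c² = 136.89.
m_a = ½√(2·207.36 + 2·136.89 − 50.41) = ½√638.09 ≈ ½·25.2604 ≈ 12.6302
m_b = ½√(2·50.41 + 2·136.89 − 207.36) = ½√167.24 ≈ ½·12.9321 ≈ 6.46607
m_c = ½√(2·50.41 + 2·207.36 − 136.89) = ½√378.65 ≈ ½·19.4589 ≈ 9.72947

m_a = 12.63, m_b = 6.466, m_c = 9.729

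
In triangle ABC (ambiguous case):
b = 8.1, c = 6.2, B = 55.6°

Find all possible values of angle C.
b/sin(B) = c/sin(C)  ⇒  sin(C) = c·sin(B)/b = 6.2·sin(55.6°)/8.1
sin(55.6°) ≈ 0.825113
sin(C) ≈ 6.2·0.825113/8.1 ≈ 5.1157/8.1 ≈ 0.631568
Candidate 1: C₁ = arcsin(0.631568) ≈ 39.1659°  →  A = 180° − 55.6° − 39.1659° ≈ 85.2341° > 0, valid
Candidate 2: C₂ = 180° − C₁ ≈ 140.834°  →  A = 180° − 55.6° − 140.834° ≈ -16.4341° ≤ 0, not a valid triangle

C = 39.17° (one solution)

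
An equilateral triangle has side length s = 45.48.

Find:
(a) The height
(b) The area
(a) The height splits the triangle into two 30-60-90 halves: h = s·√3/2 = 45.48·1.73205/2 ≈ 78.7737/2 ≈ 39.3868
(b) Area = (√3/4)·s² = (√3/4)·45.48² = (√3/4)·2068.4304 ≈ 0.433013·2068.4304 ≈ 895.657

Height = 39.39, Area = 895.7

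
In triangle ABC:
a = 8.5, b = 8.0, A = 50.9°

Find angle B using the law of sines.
a/sin(A) = b/sin(B)  ⇒  sin(B) = b·sin(A)/a = 8.0·sin(50.9°)/8.5
sin(50.9°) ≈ 0.776046
sin(B) ≈ 8.0·0.776046/8.5 ≈ 6.20837/8.5 ≈ 0.730397
B = arcsin(0.730397) ≈ 46.9197°
(Since b ≤ a we need B ≤ A, so the obtuse alternative 180° − 46.9197° ≈ 133.08° is rejected.)

B = 46.92°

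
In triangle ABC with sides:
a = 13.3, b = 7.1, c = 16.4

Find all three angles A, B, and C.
Law of cosines for each angle (a² = 176.89, b² = 50.41, c² = 268.96):
cos(A) = (b² + c² − a²)/(2bc) = (50.41 + 268.96 − 176.89)/(2·7.1·16.4) = 142.48/232.88 ≈ 0.611817  ⇒  A ≈ 52.279°
cos(B) = (a² + c² − b²)/(2ac) = (176.89 + 268.96 − 50.41)/(2·13.3·16.4) = 395.44/436.24 ≈ 0.906474  ⇒  B ≈ 24.9775°
cos(C) = (a² + b² − c²)/(2ab) = (176.89 + 50.41 − 268.96)/(2·13.3·7.1) = -41.66/188.86 ≈ -0.220587  ⇒  C ≈ 102.743°
Check: A + B + C ≈ 180°

A = 52.28°, B = 24.98°, C = 102.7°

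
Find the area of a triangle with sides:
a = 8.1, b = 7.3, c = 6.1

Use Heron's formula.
s = (8.1 + 7.3 + 6.1)/2 = 21.5/2 = 10.75
s − a = 2.65, s − b = 3.45, s − c = 4.65
s(s−a)(s−b)(s−c) = 10.75·2.65·3.45·4.65 ≈ 457.011
Area = √457.011 ≈ 21.3778

Area = 21.38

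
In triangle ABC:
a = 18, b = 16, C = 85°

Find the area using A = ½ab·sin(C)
A = ½·a·b·sin(C) = ½·18·16·sin(85°)
sin(85°) ≈ 0.996195
A ≈ ½·288·0.996195 = 144·0.996195 ≈ 143.452

Area = 143.5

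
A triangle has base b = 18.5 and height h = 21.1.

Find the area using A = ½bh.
A = ½·b·h = ½·18.5·21.1 = ½·390.35 = 195.175

Area = 195.175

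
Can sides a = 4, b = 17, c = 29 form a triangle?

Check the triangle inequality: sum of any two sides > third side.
a + b vs c: 4 + 17 = 21 ≤ 29  ✗
a + c vs b: 4 + 29 = 33 > 17  ✓
b + c vs a: 17 + 29 = 46 > 4  ✓

No: 4 + 17 = 21 is not > 29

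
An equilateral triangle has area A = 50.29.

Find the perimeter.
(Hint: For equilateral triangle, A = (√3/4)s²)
A = (√3/4)s²  ⇒  s² = 4A/√3 = 4·50.29/√3 = 201.16/1.73205 ≈ 116.14
s ≈ √116.14 ≈ 10.7768
Perimeter = 3s ≈ 3·10.7768 ≈ 32.3305

Perimeter = 32.33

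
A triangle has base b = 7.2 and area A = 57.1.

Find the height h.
A = ½·b·h  ⇒  h = 2A/b = 2·57.1/7.2 = 114.2/7.2 ≈ 15.8611

h = 15.86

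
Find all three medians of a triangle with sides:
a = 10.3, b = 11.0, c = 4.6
Median formula: m_a = ½√(2b² + 2c² − a²) (and cyclically). a² = 106.09, b² = 121, c² = 21.16.
m_a = ½√(2·121 + 2·21.16 − 106.09) = ½√178.23 ≈ ½·13.3503 ≈ 6.67514
m_b = ½√(2·106.09 + 2·21.16 − 121) = ½√133.5 ≈ ½·11.5542 ≈ 5.77711
m_c = ½√(2·106.09 + 2·121 − 21.16) = ½√433.02 ≈ ½·20.8091 ≈ 10.4046

m_a = 6.675, m_b = 5.777, m_c = 10.4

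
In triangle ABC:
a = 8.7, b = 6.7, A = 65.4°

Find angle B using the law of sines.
a/sin(A) = b/sin(B)  ⇒  sin(B) = b·sin(A)/a = 6.7·sin(65.4°)/8.7
sin(65.4°) ≈ 0.909236
sin(B) ≈ 6.7·0.909236/8.7 ≈ 6.09188/8.7 ≈ 0.700216
B = arcsin(0.700216) ≈ 44.4444°
(Since b ≤ a we need B ≤ A, so the obtuse alternative 180° − 44.4444° ≈ 135.556° is rejected.)

B = 44.44°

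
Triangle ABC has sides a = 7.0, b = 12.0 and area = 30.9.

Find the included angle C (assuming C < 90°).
Area = ½·a·b·sin(C)  ⇒  sin(C) = 2·Area/(a·b) = 2·30.9/(7.0·12.0) = 61.8/84 ≈ 0.735714
C = arcsin(0.735714) ≈ 47.3676° (taking the acute solution since C < 90°)

C = 47.37°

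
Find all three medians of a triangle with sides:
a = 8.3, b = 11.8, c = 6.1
Median formula: m_a = ½√(2b² + 2c² − a²) (and cyclically). a² = 68.89, b² = 139.24, c² = 37.21.
m_a = ½√(2·139.24 + 2·37.21 − 68.89) = ½√284.01 ≈ ½·16.8526 ≈ 8.4263
m_b = ½√(2·68.89 + 2·37.21 − 139.24) = ½√72.96 ≈ ½·8.54166 ≈ 4.27083
m_c = ½√(2·68.89 + 2·139.24 − 37.21) = ½√379.05 ≈ ½·19.4692 ≈ 9.7346

m_a = 8.426, m_b = 4.271, m_c = 9.735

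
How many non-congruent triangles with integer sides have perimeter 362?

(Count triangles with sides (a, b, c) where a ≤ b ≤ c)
Let a ≤ b ≤ c with a + b + c = 362. The only binding inequality is a + b > c, i.e. 362 − c > c, so c < 362/2; and c ≥ 362/3 since c is the largest side.
So 121 ≤ c ≤ 180. For each c, b runs from ⌈(362 − c)/2⌉ up to c (then a = 362 − b − c satisfies 1 ≤ a ≤ b automatically), giving c − ⌈(362 − c)/2⌉ + 1 choices.
Summing over c: 1 + 3 + 4 + 6 + … + 88 + 90  (60 terms, c = 121, …, 180) = 2730
Check (closed form: nearest integer to p²/48 for even p, (p+3)²/48 for odd p): 362²/48 = 131044/48 ≈ 2730.08 → 2730

2730 triangles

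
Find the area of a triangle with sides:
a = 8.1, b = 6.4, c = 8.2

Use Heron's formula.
s = (8.1 + 6.4 + 8.2)/2 = 22.7/2 = 11.35
s − a = 3.25, s − b = 4.95, s − c = 3.15
s(s−a)(s−b)(s−c) = 11.35·3.25·4.95·3.15 ≈ 575.168
Area = √575.168 ≈ 23.9827

Area = 23.98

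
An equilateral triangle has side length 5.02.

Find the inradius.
r = Area/s with s the semi-perimeter.
Area = (√3/4)·5.02² = (√3/4)·25.2004 ≈ 0.433013·25.2004 ≈ 10.9121
s = 3·5.02/2 = 7.53
r ≈ 10.9121/7.53 ≈ 1.44915
(Equivalently r = side/(2√3) = 5.02/3.4641 ≈ 1.44915.)

r = 1.449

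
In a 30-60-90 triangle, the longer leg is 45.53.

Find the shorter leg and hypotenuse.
In a 30-60-90 triangle the sides are in ratio 1 : √3 : 2, so short leg = long leg/√3 and hypotenuse = 2·(short leg).
Short leg = 45.53/√3 ≈ 45.53/1.73205 ≈ 26.2868
Hypotenuse = 2·26.2868 ≈ 52.5735

Short leg = 26.29, Hypotenuse = 52.57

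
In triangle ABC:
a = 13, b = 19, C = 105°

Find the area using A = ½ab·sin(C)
A = ½·a·b·sin(C) = ½·13·19·sin(105°)
sin(105°) ≈ 0.965926
A ≈ ½·247·0.965926 = 123.5·0.965926 ≈ 119.292

Area = 119.3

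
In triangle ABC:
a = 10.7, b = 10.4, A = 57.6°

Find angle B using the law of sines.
a/sin(A) = b/sin(B)  ⇒  sin(B) = b·sin(A)/a = 10.4·sin(57.6°)/10.7
sin(57.6°) ≈ 0.844328
sin(B) ≈ 10.4·0.844328/10.7 ≈ 8.78101/10.7 ≈ 0.820655
B = arcsin(0.820655) ≈ 55.1504°
(Since b ≤ a we need B ≤ A, so the obtuse alternative 180° − 55.1504° ≈ 124.85° is rejected.)

B = 55.15°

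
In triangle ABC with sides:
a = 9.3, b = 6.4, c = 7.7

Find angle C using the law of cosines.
c² = a² + b² − 2ab·cos(C)  ⇒  cos(C) = (a² + b² − c²)/(2ab)
cos(C) = (9.3² + 6.4² − 7.7²)/(2·9.3·6.4) = (86.49 + 40.96 − 59.29)/119.04 = 68.16/119.04 ≈ 0.572581
C = arccos(0.572581) ≈ 55.0696°

C = 55.07°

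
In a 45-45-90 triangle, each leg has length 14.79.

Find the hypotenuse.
In a 45-45-90 triangle the sides are in ratio 1 : 1 : √2, so hypotenuse = leg·√2.
Hypotenuse = 14.79·√2 ≈ 14.79·1.41421 ≈ 20.9162

Hypotenuse = 14.79√2 = 20.92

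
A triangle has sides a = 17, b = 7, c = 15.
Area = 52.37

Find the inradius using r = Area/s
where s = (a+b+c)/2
s = (17 + 7 + 15)/2 = 39/2 = 19.5
r = Area/s = 52.37/19.5 ≈ 2.68564

r = 2.686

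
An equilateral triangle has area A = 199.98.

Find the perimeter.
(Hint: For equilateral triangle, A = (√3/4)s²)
A = (√3/4)s²  ⇒  s² = 4A/√3 = 4·199.98/√3 = 799.92/1.73205 ≈ 461.834
s ≈ √461.834 ≈ 21.4903
Perimeter = 3s ≈ 3·21.4903 ≈ 64.471

Perimeter = 64.47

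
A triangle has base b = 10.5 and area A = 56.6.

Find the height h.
A = ½·b·h  ⇒  h = 2A/b = 2·56.6/10.5 = 113.2/10.5 ≈ 10.781

h = 10.78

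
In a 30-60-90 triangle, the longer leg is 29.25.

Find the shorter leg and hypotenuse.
In a 30-60-90 triangle the sides are in ratio 1 : √3 : 2, so short leg = long leg/√3 and hypotenuse = 2·(short leg).
Short leg = 29.25/√3 ≈ 29.25/1.73205 ≈ 16.8875
Hypotenuse = 2·16.8875 ≈ 33.775

Short leg = 16.89, Hypotenuse = 33.77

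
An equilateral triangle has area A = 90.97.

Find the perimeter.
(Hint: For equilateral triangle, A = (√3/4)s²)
A = (√3/4)s²  ⇒  s² = 4A/√3 = 4·90.97/√3 = 363.88/1.73205 ≈ 210.086
s ≈ √210.086 ≈ 14.4944
Perimeter = 3s ≈ 3·14.4944 ≈ 43.4831

Perimeter = 43.48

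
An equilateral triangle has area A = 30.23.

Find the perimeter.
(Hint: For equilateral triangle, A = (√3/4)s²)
A = (√3/4)s²  ⇒  s² = 4A/√3 = 4·30.23/√3 = 120.92/1.73205 ≈ 69.8132
s ≈ √69.8132 ≈ 8.35543
Perimeter = 3s ≈ 3·8.35543 ≈ 25.0663

Perimeter = 25.07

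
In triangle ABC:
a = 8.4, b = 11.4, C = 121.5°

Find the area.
Two sides and the included angle (SAS): A = ½·a·b·sin(C) = ½·8.4·11.4·sin(121.5°)
sin(121.5°) ≈ 0.85264
A ≈ ½·95.76·0.85264 = 47.88·0.85264 ≈ 40.8244

Area = 40.82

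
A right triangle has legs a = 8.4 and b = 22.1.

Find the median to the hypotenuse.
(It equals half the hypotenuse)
Hypotenuse c = √(a² + b²) = √(70.56 + 488.41) = √558.97 ≈ 23.6425
Median to hypotenuse = c/2 ≈ 23.6425/2 ≈ 11.8213

Median = 11.82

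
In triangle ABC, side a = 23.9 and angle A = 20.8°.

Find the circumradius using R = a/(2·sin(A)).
R = a/(2·sin(A)) = 23.9/(2·sin(20.8°))
sin(20.8°) ≈ 0.355107
R ≈ 23.9/(2·0.355107) = 23.9/0.710214 ≈ 33.6518

R = 33.65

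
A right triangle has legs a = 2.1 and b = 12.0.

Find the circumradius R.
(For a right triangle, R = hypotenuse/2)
Hypotenuse c = √(a² + b²) = √(4.41 + 144) = √148.41 ≈ 12.1824
R = c/2 ≈ 12.1824/2 ≈ 6.09118

R = 6.091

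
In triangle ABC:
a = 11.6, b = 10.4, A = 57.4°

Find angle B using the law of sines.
a/sin(A) = b/sin(B)  ⇒  sin(B) = b·sin(A)/a = 10.4·sin(57.4°)/11.6
sin(57.4°) ≈ 0.842452
sin(B) ≈ 10.4·0.842452/11.6 ≈ 8.7615/11.6 ≈ 0.755302
B = arcsin(0.755302) ≈ 49.0518°
(Since b ≤ a we need B ≤ A, so the obtuse alternative 180° − 49.0518° ≈ 130.948° is rejected.)

B = 49.05°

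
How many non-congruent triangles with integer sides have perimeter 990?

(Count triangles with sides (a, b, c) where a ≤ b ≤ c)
Let a ≤ b ≤ c with a + b + c = 990. The only binding inequality is a + b > c, i.e. 990 − c > c, so c < 990/2; and c ≥ 990/3 since c is the largest side.
So 330 ≤ c ≤ 494. For each c, b runs from ⌈(990 − c)/2⌉ up to c (then a = 990 − b − c satisfies 1 ≤ a ≤ b automatically), giving c − ⌈(990 − c)/2⌉ + 1 choices.
Summing over c: 1 + 2 + 4 + 5 + … + 245 + 247  (165 terms, c = 330, …, 494) = 20419
Check (closed form: nearest integer to p²/48 for even p, (p+3)²/48 for odd p): 990²/48 = 980100/48 ≈ 20418.75 → 20419

20419 triangles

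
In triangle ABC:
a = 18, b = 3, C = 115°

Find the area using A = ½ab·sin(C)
A = ½·a·b·sin(C) = ½·18·3·sin(115°)
sin(115°) ≈ 0.906308
A ≈ ½·54·0.906308 = 27·0.906308 ≈ 24.4703

Area = 24.47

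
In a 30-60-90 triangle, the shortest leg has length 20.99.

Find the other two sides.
In a 30-60-90 triangle the sides are in ratio 1 : √3 : 2 (short leg : long leg : hypotenuse).
Long leg = 20.99·√3 ≈ 20.99·1.73205 ≈ 36.3557
Hypotenuse = 2·20.99 = 41.98

Long leg = 20.99√3 = 36.36, Hypotenuse = 41.98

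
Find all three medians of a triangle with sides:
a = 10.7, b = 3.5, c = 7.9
Median formula: m_a = ½√(2b² + 2c² − a²) (and cyclically). a² = 114.49, b² = 12.25, c² = 62.41.
m_a = ½√(2·12.25 + 2·62.41 − 114.49) = ½√34.83 ≈ ½·5.90169 ≈ 2.95085
m_b = ½√(2·114.49 + 2·62.41 − 12.25) = ½√341.55 ≈ ½·18.4811 ≈ 9.24054
m_c = ½√(2·114.49 + 2·12.25 − 62.41) = ½√191.07 ≈ ½·13.8228 ≈ 6.9114

m_a = 2.951, m_b = 9.241, m_c = 6.911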